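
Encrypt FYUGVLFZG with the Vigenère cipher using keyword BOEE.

GMYKWZJDH

Repeat the key across the message: BOEEBOEEB
F(5)+B(1): 6 → G
Y(24)+O(14): 38≡12 → M
U(20)+E(4): 24 → Y
G(6)+E(4): 10 → K
V(21)+B(1): 22 → W
L(11)+O(14): 25 → Z
F(5)+E(4): 9 → J
Z(25)+E(4): 29≡3 → D
G(6)+B(1): 7 → H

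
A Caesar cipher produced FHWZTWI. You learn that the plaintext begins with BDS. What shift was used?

From the crib: F(5)−B(1)=4, so the shift is 4.

4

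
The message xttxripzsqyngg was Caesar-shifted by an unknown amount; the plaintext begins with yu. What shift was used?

25

From the crib: x(23)−y(24)=-1≡25, so the shift is 25.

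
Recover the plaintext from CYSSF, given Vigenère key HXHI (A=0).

VBLKY

Repeat the key across the ciphertext: HXHIH
C(2)−H(7): -5≡21 → V
Y(24)−X(23): 1 → B
S(18)−H(7): 11 → L
S(18)−I(8): 10 → K
F(5)−H(7): -2≡24 → Y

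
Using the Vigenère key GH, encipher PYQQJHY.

VFWXPOE

Repeat the key across the message: GHGHGHG
P(15)+G(6): 21 → V
Y(24)+H(7): 31≡5 → F
Q(16)+G(6): 22 → W
Q(16)+H(7): 23 → X
J(9)+G(6): 15 → P
H(7)+H(7): 14 → O
Y(24)+G(6): 30≡4 → E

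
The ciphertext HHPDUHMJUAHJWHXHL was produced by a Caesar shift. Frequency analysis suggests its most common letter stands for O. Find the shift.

The most frequent ciphertext letter is H (appears 6 times).
H is position 7; O is position 14.
Shift = -7≡19.

19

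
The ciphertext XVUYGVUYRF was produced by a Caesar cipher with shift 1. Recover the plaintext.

X(23): 23−1=22 → W
V(21): 21−1=20 → U
U(20): 20−1=19 → T
Y(24): 24−1=23 → X
G(6): 6−1=5 → F
V(21): 21−1=20 → U
U(20): 20−1=19 → T
Y(24): 24−1=23 → X
R(17): 17−1=16 → Q
F(5): 5−1=4 → E

WUTXFUTXQE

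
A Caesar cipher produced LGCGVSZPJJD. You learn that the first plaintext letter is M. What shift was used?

25

From the crib: L(11)−M(12)=-1≡25, so the shift is 25.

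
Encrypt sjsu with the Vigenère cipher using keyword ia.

ajau

Repeat the key across the message: iaia
s(18)+i(8): 26≡0 → a
j(9)+a(0): 9 → j
s(18)+i(8): 26≡0 → a
u(20)+a(0): 20 → u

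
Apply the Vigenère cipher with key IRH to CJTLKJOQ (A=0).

KAATBQWH

Repeat the key across the message: IRHIRHIR
C(2)+I(8): 10 → K
J(9)+R(17): 26≡0 → A
T(19)+H(7): 26≡0 → A
L(11)+I(8): 19 → T
K(10)+R(17): 27≡1 → B
J(9)+H(7): 16 → Q
O(14)+I(8): 22 → W
Q(16)+R(17): 33≡7 → H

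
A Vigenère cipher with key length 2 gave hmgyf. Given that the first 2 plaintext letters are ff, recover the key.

ch

Subtract each crib letter from the matching ciphertext letter (mod 26):
h(7)−f(5)=2 → c
m(12)−f(5)=7 → h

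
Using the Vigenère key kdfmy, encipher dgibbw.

njnnzg

Repeat the key across the message: kdfmyk
d(3)+k(10): 13 → n
g(6)+d(3): 9 → j
i(8)+f(5): 13 → n
b(1)+m(12): 13 → n
b(1)+y(24): 25 → z
w(22)+k(10): 32≡6 → g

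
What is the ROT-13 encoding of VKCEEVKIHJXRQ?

IXPRRIXVUWKED

V(21): 21+13=34≡8 → I
K(10): 10+13=23 → X
C(2): 2+13=15 → P
E(4): 4+13=17 → R
E(4): 4+13=17 → R
V(21): 21+13=34≡8 → I
K(10): 10+13=23 → X
I(8): 8+13=21 → V
H(7): 7+13=20 → U
J(9): 9+13=22 → W
X(23): 23+13=36≡10 → K
R(17): 17+13=30≡4 → E
Q(16): 16+13=29≡3 → D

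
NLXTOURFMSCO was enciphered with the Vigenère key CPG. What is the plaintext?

LWRRZOPQGQNI

Repeat the key across the ciphertext: CPGCPGCPGCPG
N(13)−C(2): 11 → L
L(11)−P(15): -4≡22 → W
X(23)−G(6): 17 → R
T(19)−C(2): 17 → R
O(14)−P(15): -1≡25 → Z
U(20)−G(6): 14 → O
R(17)−C(2): 15 → P
F(5)−P(15): -10≡16 → Q
M(12)−G(6): 6 → G
S(18)−C(2): 16 → Q
C(2)−P(15): -13≡13 → N
O(14)−G(6): 8 → I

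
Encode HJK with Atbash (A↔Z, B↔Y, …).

H(7) → S(18)
J(9) → Q(16)
K(10) → P(15)

SQP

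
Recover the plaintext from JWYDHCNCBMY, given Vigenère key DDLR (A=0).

Repeat the key across the ciphertext: DDLRDDLRDDL
J(9)−D(3): 6 → G
W(22)−D(3): 19 → T
Y(24)−L(11): 13 → N
D(3)−R(17): -14≡12 → M
H(7)−D(3): 4 → E
C(2)−D(3): -1≡25 → Z
N(13)−L(11): 2 → C
C(2)−R(17): -15≡11 → L
B(1)−D(3): -2≡24 → Y
M(12)−D(3): 9 → J
Y(24)−L(11): 13 → N

GTNMEZCLYJN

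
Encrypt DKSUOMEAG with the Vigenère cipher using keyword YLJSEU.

BVBMSGCLP

Repeat the key across the message: YLJSEUYLJ
D(3)+Y(24): 27≡1 → B
K(10)+L(11): 21 → V
S(18)+J(9): 27≡1 → B
U(20)+S(18): 38≡12 → M
O(14)+E(4): 18 → S
M(12)+U(20): 32≡6 → G
E(4)+Y(24): 28≡2 → C
A(0)+L(11): 11 → L
G(6)+J(9): 15 → P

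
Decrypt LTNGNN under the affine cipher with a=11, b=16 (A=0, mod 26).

The inverse of 11 mod 26 is 19, since 11·19=209≡1. Apply D(y)=19·(y−16) mod 26:
L(11): 19·(11−16)=-95≡9 → J
T(19): 19·(19−16)=57≡5 → F
N(13): 19·(13−16)=-57≡21 → V
G(6): 19·(6−16)=-190≡18 → S
N(13): 19·(13−16)=-57≡21 → V
N(13): 19·(13−16)=-57≡21 → V

JFVSVV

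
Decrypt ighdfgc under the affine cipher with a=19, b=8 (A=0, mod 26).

aepxtem

The inverse of 19 mod 26 is 11, since 19·11=209≡1. Apply D(y)=11·(y−8) mod 26:
i(8): 11·(8−8)=0 → a
g(6): 11·(6−8)=-22≡4 → e
h(7): 11·(7−8)=-11≡15 → p
d(3): 11·(3−8)=-55≡23 → x
f(5): 11·(5−8)=-33≡19 → t
g(6): 11·(6−8)=-22≡4 → e
c(2): 11·(2−8)=-66≡12 → m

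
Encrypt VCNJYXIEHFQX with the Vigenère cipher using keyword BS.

Repeat the key across the message: BSBSBSBSBSBS
V(21)+B(1): 22 → W
C(2)+S(18): 20 → U
N(13)+B(1): 14 → O
J(9)+S(18): 27≡1 → B
Y(24)+B(1): 25 → Z
X(23)+S(18): 41≡15 → P
I(8)+B(1): 9 → J
E(4)+S(18): 22 → W
H(7)+B(1): 8 → I
F(5)+S(18): 23 → X
Q(16)+B(1): 17 → R
X(23)+S(18): 41≡15 → P

WUOBZPJWIXRP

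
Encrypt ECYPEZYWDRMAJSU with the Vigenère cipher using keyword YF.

CHWUCEWBBWKFHXS

Repeat the key across the message: YFYFYFYFYFYFYFY
E(4)+Y(24): 28≡2 → C
C(2)+F(5): 7 → H
Y(24)+Y(24): 48≡22 → W
P(15)+F(5): 20 → U
E(4)+Y(24): 28≡2 → C
Z(25)+F(5): 30≡4 → E
Y(24)+Y(24): 48≡22 → W
W(22)+F(5): 27≡1 → B
D(3)+Y(24): 27≡1 → B
R(17)+F(5): 22 → W
M(12)+Y(24): 36≡10 → K
A(0)+F(5): 5 → F
J(9)+Y(24): 33≡7 → H
S(18)+F(5): 23 → X
U(20)+Y(24): 44≡18 → S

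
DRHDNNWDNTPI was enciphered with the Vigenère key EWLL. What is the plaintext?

ZVWSJRLSJXEX

Repeat the key across the ciphertext: EWLLEWLLEWLL
D(3)−E(4): -1≡25 → Z
R(17)−W(22): -5≡21 → V
H(7)−L(11): -4≡22 → W
D(3)−L(11): -8≡18 → S
N(13)−E(4): 9 → J
N(13)−W(22): -9≡17 → R
W(22)−L(11): 11 → L
D(3)−L(11): -8≡18 → S
N(13)−E(4): 9 → J
T(19)−W(22): -3≡23 → X
P(15)−L(11): 4 → E
I(8)−L(11): -3≡23 → X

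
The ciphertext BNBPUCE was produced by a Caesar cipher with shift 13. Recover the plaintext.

OAOCHPR

B(1): 1−13=-12≡14 → O
N(13): 13−13=0 → A
B(1): 1−13=-12≡14 → O
P(15): 15−13=2 → C
U(20): 20−13=7 → H
C(2): 2−13=-11≡15 → P
E(4): 4−13=-9≡17 → R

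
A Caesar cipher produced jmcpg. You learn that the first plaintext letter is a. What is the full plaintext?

adtgx

From the crib: j(9)−a(0)=9, so the shift is 9.
Subtract 9 from each ciphertext letter:
j(9): 9−9=0 → a
m(12): 12−9=3 → d
c(2): 2−9=-7≡19 → t
p(15): 15−9=6 → g
g(6): 6−9=-3≡23 → x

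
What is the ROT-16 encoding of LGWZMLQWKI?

L(11): 11+16=27≡1 → B
G(6): 6+16=22 → W
W(22): 22+16=38≡12 → M
Z(25): 25+16=41≡15 → P
M(12): 12+16=28≡2 → C
L(11): 11+16=27≡1 → B
Q(16): 16+16=32≡6 → G
W(22): 22+16=38≡12 → M
K(10): 10+16=26≡0 → A
I(8): 8+16=24 → Y

BWMPCBGMAY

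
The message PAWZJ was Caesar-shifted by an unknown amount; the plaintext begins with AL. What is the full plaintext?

From the crib: P(15)−A(0)=15, so the shift is 15.
Subtract 15 from each ciphertext letter:
P(15): 15−15=0 → A
A(0): 0−15=-15≡11 → L
W(22): 22−15=7 → H
Z(25): 25−15=10 → K
J(9): 9−15=-6≡20 → U

ALHKU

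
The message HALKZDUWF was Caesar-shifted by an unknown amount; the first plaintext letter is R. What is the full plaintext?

From the crib: H(7)−R(17)=-10≡16, so the shift is 16.
Subtract 16 from each ciphertext letter:
H(7): 7−16=-9≡17 → R
A(0): 0−16=-16≡10 → K
L(11): 11−16=-5≡21 → V
K(10): 10−16=-6≡20 → U
Z(25): 25−16=9 → J
D(3): 3−16=-13≡13 → N
U(20): 20−16=4 → E
W(22): 22−16=6 → G
F(5): 5−16=-11≡15 → P

RKVUJNEGP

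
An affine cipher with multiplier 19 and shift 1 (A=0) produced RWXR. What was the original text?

The inverse of 19 mod 26 is 11, since 19·11=209≡1. Apply D(y)=11·(y−1) mod 26:
R(17): 11·(17−1)=176≡20 → U
W(22): 11·(22−1)=231≡23 → X
X(23): 11·(23−1)=242≡8 → I
R(17): 11·(17−1)=176≡20 → U

UXIU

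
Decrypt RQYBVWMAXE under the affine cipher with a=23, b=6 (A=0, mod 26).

The inverse of 23 mod 26 is 17, since 23·17=391≡1. Apply D(y)=17·(y−6) mod 26:
R(17): 17·(17−6)=187≡5 → F
Q(16): 17·(16−6)=170≡14 → O
Y(24): 17·(24−6)=306≡20 → U
B(1): 17·(1−6)=-85≡19 → T
V(21): 17·(21−6)=255≡21 → V
W(22): 17·(22−6)=272≡12 → M
M(12): 17·(12−6)=102≡24 → Y
A(0): 17·(0−6)=-102≡2 → C
X(23): 17·(23−6)=289≡3 → D
E(4): 17·(4−6)=-34≡18 → S

FOUTVMYCDS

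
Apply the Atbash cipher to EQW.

VJD

E(4) → V(21)
Q(16) → J(9)
W(22) → D(3)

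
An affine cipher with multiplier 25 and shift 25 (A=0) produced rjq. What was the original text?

The inverse of 25 mod 26 is 25, since 25·25=625≡1. Apply D(y)=25·(y−25) mod 26:
r(17): 25·(17−25)=-200≡8 → i
j(9): 25·(9−25)=-400≡16 → q
q(16): 25·(16−25)=-225≡9 → j

iqj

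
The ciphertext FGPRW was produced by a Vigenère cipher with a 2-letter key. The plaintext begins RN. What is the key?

OT

Subtract each crib letter from the matching ciphertext letter (mod 26):
F(5)−R(17)=-12≡14 → O
G(6)−N(13)=-7≡19 → T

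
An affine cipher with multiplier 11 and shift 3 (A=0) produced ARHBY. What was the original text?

The inverse of 11 mod 26 is 19, since 11·19=209≡1. Apply D(y)=19·(y−3) mod 26:
A(0): 19·(0−3)=-57≡21 → V
R(17): 19·(17−3)=266≡6 → G
H(7): 19·(7−3)=76≡24 → Y
B(1): 19·(1−3)=-38≡14 → O
Y(24): 19·(24−3)=399≡9 → J

VGYOJ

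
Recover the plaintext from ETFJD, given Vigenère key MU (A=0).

SZTPR

Repeat the key across the ciphertext: MUMUM
E(4)−M(12): -8≡18 → S
T(19)−U(20): -1≡25 → Z
F(5)−M(12): -7≡19 → T
J(9)−U(20): -11≡15 → P
D(3)−M(12): -9≡17 → R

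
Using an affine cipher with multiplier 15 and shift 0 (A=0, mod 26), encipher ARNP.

A(0): 15·0+0=0 → A
R(17): 15·17+0=255≡21 → V
N(13): 15·13+0=195≡13 → N
P(15): 15·15+0=225≡17 → R

AVNR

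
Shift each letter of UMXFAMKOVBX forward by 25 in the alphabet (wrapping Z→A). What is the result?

U(20): 20+25=45≡19 → T
M(12): 12+25=37≡11 → L
X(23): 23+25=48≡22 → W
F(5): 5+25=30≡4 → E
A(0): 0+25=25 → Z
M(12): 12+25=37≡11 → L
K(10): 10+25=35≡9 → J
O(14): 14+25=39≡13 → N
V(21): 21+25=46≡20 → U
B(1): 1+25=26≡0 → A
X(23): 23+25=48≡22 → W

TLWEZLJNUAW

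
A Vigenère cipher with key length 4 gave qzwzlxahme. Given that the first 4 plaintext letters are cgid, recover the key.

otow

Subtract each crib letter from the matching ciphertext letter (mod 26):
q(16)−c(2)=14 → o
z(25)−g(6)=19 → t
w(22)−i(8)=14 → o
z(25)−d(3)=22 → w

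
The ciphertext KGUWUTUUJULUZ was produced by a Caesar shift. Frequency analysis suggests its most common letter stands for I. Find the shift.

The most frequent ciphertext letter is U (appears 6 times).
U is position 20; I is position 8.
Shift = 12.

12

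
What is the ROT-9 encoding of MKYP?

VTHY

M(12): 12+9=21 → V
K(10): 10+9=19 → T
Y(24): 24+9=33≡7 → H
P(15): 15+9=24 → Y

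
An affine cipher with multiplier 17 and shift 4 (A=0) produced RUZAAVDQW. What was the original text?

NEPMMBDQY

The inverse of 17 mod 26 is 23, since 17·23=391≡1. Apply D(y)=23·(y−4) mod 26:
R(17): 23·(17−4)=299≡13 → N
U(20): 23·(20−4)=368≡4 → E
Z(25): 23·(25−4)=483≡15 → P
A(0): 23·(0−4)=-92≡12 → M
A(0): 23·(0−4)=-92≡12 → M
V(21): 23·(21−4)=391≡1 → B
D(3): 23·(3−4)=-23≡3 → D
Q(16): 23·(16−4)=276≡16 → Q
W(22): 23·(22−4)=414≡24 → Y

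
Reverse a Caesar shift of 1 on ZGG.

YFF

Z(25): 25−1=24 → Y
G(6): 6−1=5 → F
G(6): 6−1=5 → F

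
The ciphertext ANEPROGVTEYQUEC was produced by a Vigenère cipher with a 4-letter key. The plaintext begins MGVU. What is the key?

Subtract each crib letter from the matching ciphertext letter (mod 26):
A(0)−M(12)=-12≡14 → O
N(13)−G(6)=7 → H
E(4)−V(21)=-17≡9 → J
P(15)−U(20)=-5≡21 → V

OHJV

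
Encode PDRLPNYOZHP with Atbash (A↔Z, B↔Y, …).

P(15) → K(10)
D(3) → W(22)
R(17) → I(8)
L(11) → O(14)
P(15) → K(10)
N(13) → M(12)
Y(24) → B(1)
O(14) → L(11)
Z(25) → A(0)
H(7) → S(18)
P(15) → K(10)

KWIOKMBLASK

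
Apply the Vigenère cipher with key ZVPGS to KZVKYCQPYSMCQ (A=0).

JUKQQBLEEKLXF

Repeat the key across the message: ZVPGSZVPGSZVP
K(10)+Z(25): 35≡9 → J
Z(25)+V(21): 46≡20 → U
V(21)+P(15): 36≡10 → K
K(10)+G(6): 16 → Q
Y(24)+S(18): 42≡16 → Q
C(2)+Z(25): 27≡1 → B
Q(16)+V(21): 37≡11 → L
P(15)+P(15): 30≡4 → E
Y(24)+G(6): 30≡4 → E
S(18)+S(18): 36≡10 → K
M(12)+Z(25): 37≡11 → L
C(2)+V(21): 23 → X
Q(16)+P(15): 31≡5 → F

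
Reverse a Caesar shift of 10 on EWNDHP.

UMDTXF

E(4): 4−10=-6≡20 → U
W(22): 22−10=12 → M
N(13): 13−10=3 → D
D(3): 3−10=-7≡19 → T
H(7): 7−10=-3≡23 → X
P(15): 15−10=5 → F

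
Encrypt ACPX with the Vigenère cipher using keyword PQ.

Repeat the key across the message: PQPQ
A(0)+P(15): 15 → P
C(2)+Q(16): 18 → S
P(15)+P(15): 30≡4 → E
X(23)+Q(16): 39≡13 → N

PSEN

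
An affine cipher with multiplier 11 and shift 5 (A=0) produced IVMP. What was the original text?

The inverse of 11 mod 26 is 19, since 11·19=209≡1. Apply D(y)=19·(y−5) mod 26:
I(8): 19·(8−5)=57≡5 → F
V(21): 19·(21−5)=304≡18 → S
M(12): 19·(12−5)=133≡3 → D
P(15): 19·(15−5)=190≡8 → I

FSDI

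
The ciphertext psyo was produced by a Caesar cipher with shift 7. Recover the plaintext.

p(15): 15−7=8 → i
s(18): 18−7=11 → l
y(24): 24−7=17 → r
o(14): 14−7=7 → h

ilrh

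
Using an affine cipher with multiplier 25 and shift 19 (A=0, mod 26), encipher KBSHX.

K(10): 25·10+19=269≡9 → J
B(1): 25·1+19=44≡18 → S
S(18): 25·18+19=469≡1 → B
H(7): 25·7+19=194≡12 → M
X(23): 25·23+19=594≡22 → W

JSBMW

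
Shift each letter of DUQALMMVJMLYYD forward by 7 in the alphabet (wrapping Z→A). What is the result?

D(3): 3+7=10 → K
U(20): 20+7=27≡1 → B
Q(16): 16+7=23 → X
A(0): 0+7=7 → H
L(11): 11+7=18 → S
M(12): 12+7=19 → T
M(12): 12+7=19 → T
V(21): 21+7=28≡2 → C
J(9): 9+7=16 → Q
M(12): 12+7=19 → T
L(11): 11+7=18 → S
Y(24): 24+7=31≡5 → F
Y(24): 24+7=31≡5 → F
D(3): 3+7=10 → K

KBXHSTTCQTSFFK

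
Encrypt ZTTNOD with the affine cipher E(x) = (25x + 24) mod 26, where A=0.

ZFFLKV

Z(25): 25·25+24=649≡25 → Z
T(19): 25·19+24=499≡5 → F
T(19): 25·19+24=499≡5 → F
N(13): 25·13+24=349≡11 → L
O(14): 25·14+24=374≡10 → K
D(3): 25·3+24=99≡21 → V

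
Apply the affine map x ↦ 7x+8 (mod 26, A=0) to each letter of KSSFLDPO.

AEERHDJC

K(10): 7·10+8=78≡0 → A
S(18): 7·18+8=134≡4 → E
S(18): 7·18+8=134≡4 → E
F(5): 7·5+8=43≡17 → R
L(11): 7·11+8=85≡7 → H
D(3): 7·3+8=29≡3 → D
P(15): 7·15+8=113≡9 → J
O(14): 7·14+8=106≡2 → C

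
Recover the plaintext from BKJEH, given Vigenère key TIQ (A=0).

Repeat the key across the ciphertext: TIQTI
B(1)−T(19): -18≡8 → I
K(10)−I(8): 2 → C
J(9)−Q(16): -7≡19 → T
E(4)−T(19): -15≡11 → L
H(7)−I(8): -1≡25 → Z

ICTLZ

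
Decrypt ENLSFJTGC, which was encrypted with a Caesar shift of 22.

IRPWJNXKG

E(4): 4−22=-18≡8 → I
N(13): 13−22=-9≡17 → R
L(11): 11−22=-11≡15 → P
S(18): 18−22=-4≡22 → W
F(5): 5−22=-17≡9 → J
J(9): 9−22=-13≡13 → N
T(19): 19−22=-3≡23 → X
G(6): 6−22=-16≡10 → K
C(2): 2−22=-20≡6 → G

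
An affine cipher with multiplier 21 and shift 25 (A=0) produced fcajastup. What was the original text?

The inverse of 21 mod 26 is 5, since 21·5=105≡1. Apply D(y)=5·(y−25) mod 26:
f(5): 5·(5−25)=-100≡4 → e
c(2): 5·(2−25)=-115≡15 → p
a(0): 5·(0−25)=-125≡5 → f
j(9): 5·(9−25)=-80≡24 → y
a(0): 5·(0−25)=-125≡5 → f
s(18): 5·(18−25)=-35≡17 → r
t(19): 5·(19−25)=-30≡22 → w
u(20): 5·(20−25)=-25≡1 → b
p(15): 5·(15−25)=-50≡2 → c

epfyfrwbc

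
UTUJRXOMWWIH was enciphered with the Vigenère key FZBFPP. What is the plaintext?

Repeat the key across the ciphertext: FZBFPPFZBFPP
U(20)−F(5): 15 → P
T(19)−Z(25): -6≡20 → U
U(20)−B(1): 19 → T
J(9)−F(5): 4 → E
R(17)−P(15): 2 → C
X(23)−P(15): 8 → I
O(14)−F(5): 9 → J
M(12)−Z(25): -13≡13 → N
W(22)−B(1): 21 → V
W(22)−F(5): 17 → R
I(8)−P(15): -7≡19 → T
H(7)−P(15): -8≡18 → S

PUTECIJNVRTS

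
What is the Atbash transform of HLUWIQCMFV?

H(7) → S(18)
L(11) → O(14)
U(20) → F(5)
W(22) → D(3)
I(8) → R(17)
Q(16) → J(9)
C(2) → X(23)
M(12) → N(13)
F(5) → U(20)
V(21) → E(4)

SOFDRJXNUE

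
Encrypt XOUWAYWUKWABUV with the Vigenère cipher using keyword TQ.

QENMTOPKDMTRNL

Repeat the key across the message: TQTQTQTQTQTQTQ
X(23)+T(19): 42≡16 → Q
O(14)+Q(16): 30≡4 → E
U(20)+T(19): 39≡13 → N
W(22)+Q(16): 38≡12 → M
A(0)+T(19): 19 → T
Y(24)+Q(16): 40≡14 → O
W(22)+T(19): 41≡15 → P
U(20)+Q(16): 36≡10 → K
K(10)+T(19): 29≡3 → D
W(22)+Q(16): 38≡12 → M
A(0)+T(19): 19 → T
B(1)+Q(16): 17 → R
U(20)+T(19): 39≡13 → N
V(21)+Q(16): 37≡11 → L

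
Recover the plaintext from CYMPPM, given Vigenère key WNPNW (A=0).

Repeat the key across the ciphertext: WNPNWW
C(2)−W(22): -20≡6 → G
Y(24)−N(13): 11 → L
M(12)−P(15): -3≡23 → X
P(15)−N(13): 2 → C
P(15)−W(22): -7≡19 → T
M(12)−W(22): -10≡16 → Q

GLXCTQ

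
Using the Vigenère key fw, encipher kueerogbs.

pqjawklxx

Repeat the key across the message: fwfwfwfwf
k(10)+f(5): 15 → p
u(20)+w(22): 42≡16 → q
e(4)+f(5): 9 → j
e(4)+w(22): 26≡0 → a
r(17)+f(5): 22 → w
o(14)+w(22): 36≡10 → k
g(6)+f(5): 11 → l
b(1)+w(22): 23 → x
s(18)+f(5): 23 → x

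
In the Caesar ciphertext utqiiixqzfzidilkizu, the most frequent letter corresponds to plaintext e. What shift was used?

4

The most frequent ciphertext letter is i (appears 6 times).
i is position 8; e is position 4.
Shift = 4.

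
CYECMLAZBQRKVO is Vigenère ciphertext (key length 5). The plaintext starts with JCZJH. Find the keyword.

TWFTF

Subtract each crib letter from the matching ciphertext letter (mod 26):
C(2)−J(9)=-7≡19 → T
Y(24)−C(2)=22 → W
E(4)−Z(25)=-21≡5 → F
C(2)−J(9)=-7≡19 → T
M(12)−H(7)=5 → F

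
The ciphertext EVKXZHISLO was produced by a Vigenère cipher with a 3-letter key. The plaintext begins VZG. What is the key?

Subtract each crib letter from the matching ciphertext letter (mod 26):
E(4)−V(21)=-17≡9 → J
V(21)−Z(25)=-4≡22 → W
K(10)−G(6)=4 → E

JWE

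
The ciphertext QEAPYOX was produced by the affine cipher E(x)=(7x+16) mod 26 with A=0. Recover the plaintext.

ACULQWB

The inverse of 7 mod 26 is 15, since 7·15=105≡1. Apply D(y)=15·(y−16) mod 26:
Q(16): 15·(16−16)=0 → A
E(4): 15·(4−16)=-180≡2 → C
A(0): 15·(0−16)=-240≡20 → U
P(15): 15·(15−16)=-15≡11 → L
Y(24): 15·(24−16)=120≡16 → Q
O(14): 15·(14−16)=-30≡22 → W
X(23): 15·(23−16)=105≡1 → B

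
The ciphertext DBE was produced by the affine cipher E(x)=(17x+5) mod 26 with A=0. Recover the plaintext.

GMD

The inverse of 17 mod 26 is 23, since 17·23=391≡1. Apply D(y)=23·(y−5) mod 26:
D(3): 23·(3−5)=-46≡6 → G
B(1): 23·(1−5)=-92≡12 → M
E(4): 23·(4−5)=-23≡3 → D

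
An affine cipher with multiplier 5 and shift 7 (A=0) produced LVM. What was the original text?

GIB

The inverse of 5 mod 26 is 21, since 5·21=105≡1. Apply D(y)=21·(y−7) mod 26:
L(11): 21·(11−7)=84≡6 → G
V(21): 21·(21−7)=294≡8 → I
M(12): 21·(12−7)=105≡1 → B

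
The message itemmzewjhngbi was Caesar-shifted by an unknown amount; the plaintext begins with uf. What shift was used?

14

From the crib: i(8)−u(20)=-12≡14, so the shift is 14.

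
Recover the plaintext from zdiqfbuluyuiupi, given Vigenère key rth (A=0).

ikbzmudsnhbbdwb

Repeat the key across the ciphertext: rthrthrthrthrth
z(25)−r(17): 8 → i
d(3)−t(19): -16≡10 → k
i(8)−h(7): 1 → b
q(16)−r(17): -1≡25 → z
f(5)−t(19): -14≡12 → m
b(1)−h(7): -6≡20 → u
u(20)−r(17): 3 → d
l(11)−t(19): -8≡18 → s
u(20)−h(7): 13 → n
y(24)−r(17): 7 → h
u(20)−t(19): 1 → b
i(8)−h(7): 1 → b
u(20)−r(17): 3 → d
p(15)−t(19): -4≡22 → w
i(8)−h(7): 1 → b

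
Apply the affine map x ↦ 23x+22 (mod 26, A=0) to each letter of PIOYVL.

P(15): 23·15+22=367≡3 → D
I(8): 23·8+22=206≡24 → Y
O(14): 23·14+22=344≡6 → G
Y(24): 23·24+22=574≡2 → C
V(21): 23·21+22=505≡11 → L
L(11): 23·11+22=275≡15 → P

DYGCLP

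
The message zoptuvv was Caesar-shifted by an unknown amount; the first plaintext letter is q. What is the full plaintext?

qfgklmm

From the crib: z(25)−q(16)=9, so the shift is 9.
Subtract 9 from each ciphertext letter:
z(25): 25−9=16 → q
o(14): 14−9=5 → f
p(15): 15−9=6 → g
t(19): 19−9=10 → k
u(20): 20−9=11 → l
v(21): 21−9=12 → m
v(21): 21−9=12 → m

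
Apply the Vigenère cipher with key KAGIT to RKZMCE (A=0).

Repeat the key across the message: KAGITK
R(17)+K(10): 27≡1 → B
K(10)+A(0): 10 → K
Z(25)+G(6): 31≡5 → F
M(12)+I(8): 20 → U
C(2)+T(19): 21 → V
E(4)+K(10): 14 → O

BKFUVO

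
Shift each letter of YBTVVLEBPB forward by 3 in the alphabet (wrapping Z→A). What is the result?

Y(24): 24+3=27≡1 → B
B(1): 1+3=4 → E
T(19): 19+3=22 → W
V(21): 21+3=24 → Y
V(21): 21+3=24 → Y
L(11): 11+3=14 → O
E(4): 4+3=7 → H
B(1): 1+3=4 → E
P(15): 15+3=18 → S
B(1): 1+3=4 → E

BEWYYOHESE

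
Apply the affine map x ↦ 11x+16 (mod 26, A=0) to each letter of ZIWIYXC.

FAYAUJM

Z(25): 11·25+16=291≡5 → F
I(8): 11·8+16=104≡0 → A
W(22): 11·22+16=258≡24 → Y
I(8): 11·8+16=104≡0 → A
Y(24): 11·24+16=280≡20 → U
X(23): 11·23+16=269≡9 → J
C(2): 11·2+16=38≡12 → M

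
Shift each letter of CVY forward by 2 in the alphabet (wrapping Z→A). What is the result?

C(2): 2+2=4 → E
V(21): 21+2=23 → X
Y(24): 24+2=26≡0 → A

EXA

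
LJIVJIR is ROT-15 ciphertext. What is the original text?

WUTGUTC

L(11): 11−15=-4≡22 → W
J(9): 9−15=-6≡20 → U
I(8): 8−15=-7≡19 → T
V(21): 21−15=6 → G
J(9): 9−15=-6≡20 → U
I(8): 8−15=-7≡19 → T
R(17): 17−15=2 → C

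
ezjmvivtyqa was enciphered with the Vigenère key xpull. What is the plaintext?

hkpbklgznfd

Repeat the key across the ciphertext: xpullxpullx
e(4)−x(23): -19≡7 → h
z(25)−p(15): 10 → k
j(9)−u(20): -11≡15 → p
m(12)−l(11): 1 → b
v(21)−l(11): 10 → k
i(8)−x(23): -15≡11 → l
v(21)−p(15): 6 → g
t(19)−u(20): -1≡25 → z
y(24)−l(11): 13 → n
q(16)−l(11): 5 → f
a(0)−x(23): -23≡3 → d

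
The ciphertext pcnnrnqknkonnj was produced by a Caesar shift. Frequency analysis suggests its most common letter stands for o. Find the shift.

The most frequent ciphertext letter is n (appears 6 times).
n is position 13; o is position 14.
Shift = -1≡25.

25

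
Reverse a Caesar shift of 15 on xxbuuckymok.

iimffnvjxzv

x(23): 23−15=8 → i
x(23): 23−15=8 → i
b(1): 1−15=-14≡12 → m
u(20): 20−15=5 → f
u(20): 20−15=5 → f
c(2): 2−15=-13≡13 → n
k(10): 10−15=-5≡21 → v
y(24): 24−15=9 → j
m(12): 12−15=-3≡23 → x
o(14): 14−15=-1≡25 → z
k(10): 10−15=-5≡21 → v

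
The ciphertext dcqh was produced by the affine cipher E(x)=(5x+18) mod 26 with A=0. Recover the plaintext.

The inverse of 5 mod 26 is 21, since 5·21=105≡1. Apply D(y)=21·(y−18) mod 26:
d(3): 21·(3−18)=-315≡23 → x
c(2): 21·(2−18)=-336≡2 → c
q(16): 21·(16−18)=-42≡10 → k
h(7): 21·(7−18)=-231≡3 → d

xckd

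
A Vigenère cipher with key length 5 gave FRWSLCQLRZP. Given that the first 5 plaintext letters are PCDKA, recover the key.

QPTIL

Subtract each crib letter from the matching ciphertext letter (mod 26):
F(5)−P(15)=-10≡16 → Q
R(17)−C(2)=15 → P
W(22)−D(3)=19 → T
S(18)−K(10)=8 → I
L(11)−A(0)=11 → L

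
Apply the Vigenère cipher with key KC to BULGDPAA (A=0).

LWVINRKC

Repeat the key across the message: KCKCKCKC
B(1)+K(10): 11 → L
U(20)+C(2): 22 → W
L(11)+K(10): 21 → V
G(6)+C(2): 8 → I
D(3)+K(10): 13 → N
P(15)+C(2): 17 → R
A(0)+K(10): 10 → K
A(0)+C(2): 2 → C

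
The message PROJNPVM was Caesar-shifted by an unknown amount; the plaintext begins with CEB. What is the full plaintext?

From the crib: P(15)−C(2)=13, so the shift is 13.
Subtract 13 from each ciphertext letter:
P(15): 15−13=2 → C
R(17): 17−13=4 → E
O(14): 14−13=1 → B
J(9): 9−13=-4≡22 → W
N(13): 13−13=0 → A
P(15): 15−13=2 → C
V(21): 21−13=8 → I
M(12): 12−13=-1≡25 → Z

CEBWACIZ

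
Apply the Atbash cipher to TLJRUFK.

GOQIFUP

T(19) → G(6)
L(11) → O(14)
J(9) → Q(16)
R(17) → I(8)
U(20) → F(5)
F(5) → U(20)
K(10) → P(15)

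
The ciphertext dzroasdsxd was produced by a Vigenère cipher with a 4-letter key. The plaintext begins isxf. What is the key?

vhuj

Subtract each crib letter from the matching ciphertext letter (mod 26):
d(3)−i(8)=-5≡21 → v
z(25)−s(18)=7 → h
r(17)−x(23)=-6≡20 → u
o(14)−f(5)=9 → j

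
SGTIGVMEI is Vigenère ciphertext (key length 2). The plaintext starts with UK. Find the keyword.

YW

Subtract each crib letter from the matching ciphertext letter (mod 26):
S(18)−U(20)=-2≡24 → Y
G(6)−K(10)=-4≡22 → W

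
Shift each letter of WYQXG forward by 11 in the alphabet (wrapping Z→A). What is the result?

HJBIR

W(22): 22+11=33≡7 → H
Y(24): 24+11=35≡9 → J
Q(16): 16+11=27≡1 → B
X(23): 23+11=34≡8 → I
G(6): 6+11=17 → R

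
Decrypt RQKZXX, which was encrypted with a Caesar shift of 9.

R(17): 17−9=8 → I
Q(16): 16−9=7 → H
K(10): 10−9=1 → B
Z(25): 25−9=16 → Q
X(23): 23−9=14 → O
X(23): 23−9=14 → O

IHBQOO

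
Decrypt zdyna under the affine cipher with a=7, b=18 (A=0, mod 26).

The inverse of 7 mod 26 is 15, since 7·15=105≡1. Apply D(y)=15·(y−18) mod 26:
z(25): 15·(25−18)=105≡1 → b
d(3): 15·(3−18)=-225≡9 → j
y(24): 15·(24−18)=90≡12 → m
n(13): 15·(13−18)=-75≡3 → d
a(0): 15·(0−18)=-270≡16 → q

bjmdq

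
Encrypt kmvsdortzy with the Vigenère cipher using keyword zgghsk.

jsbzvyqzff

Repeat the key across the message: zgghskzggh
k(10)+z(25): 35≡9 → j
m(12)+g(6): 18 → s
v(21)+g(6): 27≡1 → b
s(18)+h(7): 25 → z
d(3)+s(18): 21 → v
o(14)+k(10): 24 → y
r(17)+z(25): 42≡16 → q
t(19)+g(6): 25 → z
z(25)+g(6): 31≡5 → f
y(24)+h(7): 31≡5 → f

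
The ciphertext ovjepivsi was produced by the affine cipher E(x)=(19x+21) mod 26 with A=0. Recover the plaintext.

The inverse of 19 mod 26 is 11, since 19·11=209≡1. Apply D(y)=11·(y−21) mod 26:
o(14): 11·(14−21)=-77≡1 → b
v(21): 11·(21−21)=0 → a
j(9): 11·(9−21)=-132≡24 → y
e(4): 11·(4−21)=-187≡21 → v
p(15): 11·(15−21)=-66≡12 → m
i(8): 11·(8−21)=-143≡13 → n
v(21): 11·(21−21)=0 → a
s(18): 11·(18−21)=-33≡19 → t
i(8): 11·(8−21)=-143≡13 → n

bayvmnatn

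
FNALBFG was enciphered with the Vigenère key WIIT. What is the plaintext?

JFSSFXY

Repeat the key across the ciphertext: WIITWII
F(5)−W(22): -17≡9 → J
N(13)−I(8): 5 → F
A(0)−I(8): -8≡18 → S
L(11)−T(19): -8≡18 → S
B(1)−W(22): -21≡5 → F
F(5)−I(8): -3≡23 → X
G(6)−I(8): -2≡24 → Y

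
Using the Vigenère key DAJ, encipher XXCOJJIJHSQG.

Repeat the key across the message: DAJDAJDAJDAJ
X(23)+D(3): 26≡0 → A
X(23)+A(0): 23 → X
C(2)+J(9): 11 → L
O(14)+D(3): 17 → R
J(9)+A(0): 9 → J
J(9)+J(9): 18 → S
I(8)+D(3): 11 → L
J(9)+A(0): 9 → J
H(7)+J(9): 16 → Q
S(18)+D(3): 21 → V
Q(16)+A(0): 16 → Q
G(6)+J(9): 15 → P

AXLRJSLJQVQP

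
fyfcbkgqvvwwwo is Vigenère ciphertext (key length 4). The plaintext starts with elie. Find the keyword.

Subtract each crib letter from the matching ciphertext letter (mod 26):
f(5)−e(4)=1 → b
y(24)−l(11)=13 → n
f(5)−i(8)=-3≡23 → x
c(2)−e(4)=-2≡24 → y

bnxy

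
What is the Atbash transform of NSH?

MHS

N(13) → M(12)
S(18) → H(7)
H(7) → S(18)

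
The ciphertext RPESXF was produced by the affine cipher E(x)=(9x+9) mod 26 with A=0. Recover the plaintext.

The inverse of 9 mod 26 is 3, since 9·3=27≡1. Apply D(y)=3·(y−9) mod 26:
R(17): 3·(17−9)=24 → Y
P(15): 3·(15−9)=18 → S
E(4): 3·(4−9)=-15≡11 → L
S(18): 3·(18−9)=27≡1 → B
X(23): 3·(23−9)=42≡16 → Q
F(5): 3·(5−9)=-12≡14 → O

YSLBQO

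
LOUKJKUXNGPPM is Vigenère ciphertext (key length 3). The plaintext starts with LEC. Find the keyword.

AKS

Subtract each crib letter from the matching ciphertext letter (mod 26):
L(11)−L(11)=0 → A
O(14)−E(4)=10 → K
U(20)−C(2)=18 → S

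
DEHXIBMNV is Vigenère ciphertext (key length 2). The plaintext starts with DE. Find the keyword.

Subtract each crib letter from the matching ciphertext letter (mod 26):
D(3)−D(3)=0 → A
E(4)−E(4)=0 → A

AA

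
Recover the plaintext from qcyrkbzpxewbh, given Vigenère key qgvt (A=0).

Repeat the key across the ciphertext: qgvtqgvtqgvtq
q(16)−q(16): 0 → a
c(2)−g(6): -4≡22 → w
y(24)−v(21): 3 → d
r(17)−t(19): -2≡24 → y
k(10)−q(16): -6≡20 → u
b(1)−g(6): -5≡21 → v
z(25)−v(21): 4 → e
p(15)−t(19): -4≡22 → w
x(23)−q(16): 7 → h
e(4)−g(6): -2≡24 → y
w(22)−v(21): 1 → b
b(1)−t(19): -18≡8 → i
h(7)−q(16): -9≡17 → r

awdyuvewhybir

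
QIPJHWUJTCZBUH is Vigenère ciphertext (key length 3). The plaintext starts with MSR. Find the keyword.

EQY

Subtract each crib letter from the matching ciphertext letter (mod 26):
Q(16)−M(12)=4 → E
I(8)−S(18)=-10≡16 → Q
P(15)−R(17)=-2≡24 → Y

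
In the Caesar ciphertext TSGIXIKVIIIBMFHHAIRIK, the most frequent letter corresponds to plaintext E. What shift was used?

The most frequent ciphertext letter is I (appears 7 times).
I is position 8; E is position 4.
Shift = 4.

4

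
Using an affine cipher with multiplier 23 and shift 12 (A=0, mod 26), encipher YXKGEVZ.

Y(24): 23·24+12=564≡18 → S
X(23): 23·23+12=541≡21 → V
K(10): 23·10+12=242≡8 → I
G(6): 23·6+12=150≡20 → U
E(4): 23·4+12=104≡0 → A
V(21): 23·21+12=495≡1 → B
Z(25): 23·25+12=587≡15 → P

SVIUABP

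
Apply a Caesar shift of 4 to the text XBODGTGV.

BFSHKXKZ

X(23): 23+4=27≡1 → B
B(1): 1+4=5 → F
O(14): 14+4=18 → S
D(3): 3+4=7 → H
G(6): 6+4=10 → K
T(19): 19+4=23 → X
G(6): 6+4=10 → K
V(21): 21+4=25 → Z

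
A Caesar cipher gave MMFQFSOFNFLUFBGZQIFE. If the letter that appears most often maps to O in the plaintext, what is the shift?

17

The most frequent ciphertext letter is F (appears 6 times).
F is position 5; O is position 14.
Shift = -9≡17.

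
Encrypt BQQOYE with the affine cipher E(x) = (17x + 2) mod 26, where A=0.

TOOGUS

B(1): 17·1+2=19 → T
Q(16): 17·16+2=274≡14 → O
Q(16): 17·16+2=274≡14 → O
O(14): 17·14+2=240≡6 → G
Y(24): 17·24+2=410≡20 → U
E(4): 17·4+2=70≡18 → S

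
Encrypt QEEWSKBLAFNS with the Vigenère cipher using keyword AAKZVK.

QEOVNUBLKEIC

Repeat the key across the message: AAKZVKAAKZVK
Q(16)+A(0): 16 → Q
E(4)+A(0): 4 → E
E(4)+K(10): 14 → O
W(22)+Z(25): 47≡21 → V
S(18)+V(21): 39≡13 → N
K(10)+K(10): 20 → U
B(1)+A(0): 1 → B
L(11)+A(0): 11 → L
A(0)+K(10): 10 → K
F(5)+Z(25): 30≡4 → E
N(13)+V(21): 34≡8 → I
S(18)+K(10): 28≡2 → C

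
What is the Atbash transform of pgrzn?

ktiam

p(15) → k(10)
g(6) → t(19)
r(17) → i(8)
z(25) → a(0)
n(13) → m(12)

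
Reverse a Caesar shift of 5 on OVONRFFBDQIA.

JQJIMAAWYLDV

O(14): 14−5=9 → J
V(21): 21−5=16 → Q
O(14): 14−5=9 → J
N(13): 13−5=8 → I
R(17): 17−5=12 → M
F(5): 5−5=0 → A
F(5): 5−5=0 → A
B(1): 1−5=-4≡22 → W
D(3): 3−5=-2≡24 → Y
Q(16): 16−5=11 → L
I(8): 8−5=3 → D
A(0): 0−5=-5≡21 → V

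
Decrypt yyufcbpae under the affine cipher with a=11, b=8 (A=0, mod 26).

ssuvqxdec

The inverse of 11 mod 26 is 19, since 11·19=209≡1. Apply D(y)=19·(y−8) mod 26:
y(24): 19·(24−8)=304≡18 → s
y(24): 19·(24−8)=304≡18 → s
u(20): 19·(20−8)=228≡20 → u
f(5): 19·(5−8)=-57≡21 → v
c(2): 19·(2−8)=-114≡16 → q
b(1): 19·(1−8)=-133≡23 → x
p(15): 19·(15−8)=133≡3 → d
a(0): 19·(0−8)=-152≡4 → e
e(4): 19·(4−8)=-76≡2 → c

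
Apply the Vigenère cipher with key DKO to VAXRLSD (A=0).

YKLUVGG

Repeat the key across the message: DKODKOD
V(21)+D(3): 24 → Y
A(0)+K(10): 10 → K
X(23)+O(14): 37≡11 → L
R(17)+D(3): 20 → U
L(11)+K(10): 21 → V
S(18)+O(14): 32≡6 → G
D(3)+D(3): 6 → G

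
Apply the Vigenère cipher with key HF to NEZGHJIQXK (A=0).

UJGLOOPVEP

Repeat the key across the message: HFHFHFHFHF
N(13)+H(7): 20 → U
E(4)+F(5): 9 → J
Z(25)+H(7): 32≡6 → G
G(6)+F(5): 11 → L
H(7)+H(7): 14 → O
J(9)+F(5): 14 → O
I(8)+H(7): 15 → P
Q(16)+F(5): 21 → V
X(23)+H(7): 30≡4 → E
K(10)+F(5): 15 → P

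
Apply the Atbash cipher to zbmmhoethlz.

z(25) → a(0)
b(1) → y(24)
m(12) → n(13)
m(12) → n(13)
h(7) → s(18)
o(14) → l(11)
e(4) → v(21)
t(19) → g(6)
h(7) → s(18)
l(11) → o(14)
z(25) → a(0)

aynnslvgsoa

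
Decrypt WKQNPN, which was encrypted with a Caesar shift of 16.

GUAXZX

W(22): 22−16=6 → G
K(10): 10−16=-6≡20 → U
Q(16): 16−16=0 → A
N(13): 13−16=-3≡23 → X
P(15): 15−16=-1≡25 → Z
N(13): 13−16=-3≡23 → X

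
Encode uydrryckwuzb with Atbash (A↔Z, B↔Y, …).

u(20) → f(5)
y(24) → b(1)
d(3) → w(22)
r(17) → i(8)
r(17) → i(8)
y(24) → b(1)
c(2) → x(23)
k(10) → p(15)
w(22) → d(3)
u(20) → f(5)
z(25) → a(0)
b(1) → y(24)

fbwiibxpdfay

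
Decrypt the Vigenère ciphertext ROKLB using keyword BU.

Repeat the key across the ciphertext: BUBUB
R(17)−B(1): 16 → Q
O(14)−U(20): -6≡20 → U
K(10)−B(1): 9 → J
L(11)−U(20): -9≡17 → R
B(1)−B(1): 0 → A

QUJRA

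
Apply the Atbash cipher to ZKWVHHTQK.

Z(25) → A(0)
K(10) → P(15)
W(22) → D(3)
V(21) → E(4)
H(7) → S(18)
H(7) → S(18)
T(19) → G(6)
Q(16) → J(9)
K(10) → P(15)

APDESSGJP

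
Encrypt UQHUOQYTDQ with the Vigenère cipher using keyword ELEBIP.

YBLVWFCEHR

Repeat the key across the message: ELEBIPELEB
U(20)+E(4): 24 → Y
Q(16)+L(11): 27≡1 → B
H(7)+E(4): 11 → L
U(20)+B(1): 21 → V
O(14)+I(8): 22 → W
Q(16)+P(15): 31≡5 → F
Y(24)+E(4): 28≡2 → C
T(19)+L(11): 30≡4 → E
D(3)+E(4): 7 → H
Q(16)+B(1): 17 → R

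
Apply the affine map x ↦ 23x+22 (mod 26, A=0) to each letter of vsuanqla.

luowjapw

v(21): 23·21+22=505≡11 → l
s(18): 23·18+22=436≡20 → u
u(20): 23·20+22=482≡14 → o
a(0): 23·0+22=22 → w
n(13): 23·13+22=321≡9 → j
q(16): 23·16+22=390≡0 → a
l(11): 23·11+22=275≡15 → p
a(0): 23·0+22=22 → w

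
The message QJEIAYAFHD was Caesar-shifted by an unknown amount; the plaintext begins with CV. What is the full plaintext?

CVQUMKMRTP

From the crib: Q(16)−C(2)=14, so the shift is 14.
Subtract 14 from each ciphertext letter:
Q(16): 16−14=2 → C
J(9): 9−14=-5≡21 → V
E(4): 4−14=-10≡16 → Q
I(8): 8−14=-6≡20 → U
A(0): 0−14=-14≡12 → M
Y(24): 24−14=10 → K
A(0): 0−14=-14≡12 → M
F(5): 5−14=-9≡17 → R
H(7): 7−14=-7≡19 → T
D(3): 3−14=-11≡15 → P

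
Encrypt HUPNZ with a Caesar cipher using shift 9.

H(7): 7+9=16 → Q
U(20): 20+9=29≡3 → D
P(15): 15+9=24 → Y
N(13): 13+9=22 → W
Z(25): 25+9=34≡8 → I

QDYWI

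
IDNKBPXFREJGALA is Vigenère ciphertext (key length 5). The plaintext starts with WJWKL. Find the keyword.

MURAQ

Subtract each crib letter from the matching ciphertext letter (mod 26):
I(8)−W(22)=-14≡12 → M
D(3)−J(9)=-6≡20 → U
N(13)−W(22)=-9≡17 → R
K(10)−K(10)=0 → A
B(1)−L(11)=-10≡16 → Q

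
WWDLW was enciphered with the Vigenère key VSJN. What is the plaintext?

Repeat the key across the ciphertext: VSJNV
W(22)−V(21): 1 → B
W(22)−S(18): 4 → E
D(3)−J(9): -6≡20 → U
L(11)−N(13): -2≡24 → Y
W(22)−V(21): 1 → B

BEUYB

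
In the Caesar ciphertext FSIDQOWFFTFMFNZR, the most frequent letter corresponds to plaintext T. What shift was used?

The most frequent ciphertext letter is F (appears 5 times).
F is position 5; T is position 19.
Shift = -14≡12.

12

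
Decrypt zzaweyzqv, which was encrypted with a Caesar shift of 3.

z(25): 25−3=22 → w
z(25): 25−3=22 → w
a(0): 0−3=-3≡23 → x
w(22): 22−3=19 → t
e(4): 4−3=1 → b
y(24): 24−3=21 → v
z(25): 25−3=22 → w
q(16): 16−3=13 → n
v(21): 21−3=18 → s

wwxtbvwns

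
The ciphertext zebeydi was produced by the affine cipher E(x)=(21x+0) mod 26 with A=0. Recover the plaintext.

The inverse of 21 mod 26 is 5, since 21·5=105≡1. Apply D(y)=5·(y−0) mod 26:
z(25): 5·(25−0)=125≡21 → v
e(4): 5·(4−0)=20 → u
b(1): 5·(1−0)=5 → f
e(4): 5·(4−0)=20 → u
y(24): 5·(24−0)=120≡16 → q
d(3): 5·(3−0)=15 → p
i(8): 5·(8−0)=40≡14 → o

vufuqpo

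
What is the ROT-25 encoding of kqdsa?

k(10): 10+25=35≡9 → j
q(16): 16+25=41≡15 → p
d(3): 3+25=28≡2 → c
s(18): 18+25=43≡17 → r
a(0): 0+25=25 → z

jpcrz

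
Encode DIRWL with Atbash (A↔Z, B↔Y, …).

D(3) → W(22)
I(8) → R(17)
R(17) → I(8)
W(22) → D(3)
L(11) → O(14)

WRIDO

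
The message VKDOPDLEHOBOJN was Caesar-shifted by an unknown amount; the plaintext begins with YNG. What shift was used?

23

From the crib: V(21)−Y(24)=-3≡23, so the shift is 23.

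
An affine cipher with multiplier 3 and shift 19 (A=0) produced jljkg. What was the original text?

The inverse of 3 mod 26 is 9, since 3·9=27≡1. Apply D(y)=9·(y−19) mod 26:
j(9): 9·(9−19)=-90≡14 → o
l(11): 9·(11−19)=-72≡6 → g
j(9): 9·(9−19)=-90≡14 → o
k(10): 9·(10−19)=-81≡23 → x
g(6): 9·(6−19)=-117≡13 → n

ogoxn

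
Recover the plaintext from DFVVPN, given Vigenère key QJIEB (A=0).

NWNROX

Repeat the key across the ciphertext: QJIEBQ
D(3)−Q(16): -13≡13 → N
F(5)−J(9): -4≡22 → W
V(21)−I(8): 13 → N
V(21)−E(4): 17 → R
P(15)−B(1): 14 → O
N(13)−Q(16): -3≡23 → X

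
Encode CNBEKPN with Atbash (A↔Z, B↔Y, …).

C(2) → X(23)
N(13) → M(12)
B(1) → Y(24)
E(4) → V(21)
K(10) → P(15)
P(15) → K(10)
N(13) → M(12)

XMYVPKM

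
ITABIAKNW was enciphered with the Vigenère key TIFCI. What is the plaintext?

Repeat the key across the ciphertext: TIFCITIFC
I(8)−T(19): -11≡15 → P
T(19)−I(8): 11 → L
A(0)−F(5): -5≡21 → V
B(1)−C(2): -1≡25 → Z
I(8)−I(8): 0 → A
A(0)−T(19): -19≡7 → H
K(10)−I(8): 2 → C
N(13)−F(5): 8 → I
W(22)−C(2): 20 → U

PLVZAHCIU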